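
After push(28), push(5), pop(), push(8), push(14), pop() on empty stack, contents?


push(28) -> [28]
push(5) -> [28, 5]
pop() returns 5 -> [28]
push(8) -> [28, 8]
push(14) -> [28, 8, 14]
pop() returns 14 -> [28, 8]
Final stack (bottom to top): [28, 8]


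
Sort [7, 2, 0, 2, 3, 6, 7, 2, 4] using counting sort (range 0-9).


Count array: [1, 0, 3, 1, 1, 0, 1, 2, 0, 0]
Reconstruct: [0, 2, 2, 2, 3, 4, 6, 7, 7]


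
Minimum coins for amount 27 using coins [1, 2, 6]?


dp[0]=0; dp[i]=1+min(dp[i-c] for c in coins)
...dp[22]=5, dp[23]=6, dp[24]=4, dp[25]=5, dp[26]=5, dp[27]=6
Minimum coins for 27 = 6


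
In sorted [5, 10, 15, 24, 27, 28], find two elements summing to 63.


Two pointers: lo=0, hi=5
No pair sums to 63


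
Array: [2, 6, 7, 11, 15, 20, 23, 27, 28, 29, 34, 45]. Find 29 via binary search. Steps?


Search for 29:
[0,11] mid=5 arr[5]=20
[6,11] mid=8 arr[8]=28
[9,11] mid=10 arr[10]=34
[9,9] mid=9 arr[9]=29
Total: 4 comparisons


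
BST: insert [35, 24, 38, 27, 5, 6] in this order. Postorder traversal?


Root = 35; build tree by BST insertion.
Postorder traversal: [6, 5, 27, 24, 38, 35]


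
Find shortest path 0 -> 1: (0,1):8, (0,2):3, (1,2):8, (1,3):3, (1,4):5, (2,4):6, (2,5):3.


Dijkstra from 0:
Distances: {0: 0, 1: 8, 2: 3, 3: 11, 4: 9, 5: 6}
Shortest distance to 1 = 8, path = [0, 1]


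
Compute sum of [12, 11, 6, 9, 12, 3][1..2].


Prefix sums: [0, 12, 23, 29, 38, 50, 53]
Sum[1..2] = prefix[3] - prefix[1] = 29 - 12 = 17


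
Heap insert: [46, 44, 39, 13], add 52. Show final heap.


Append 52: [46, 44, 39, 13, 52]
Bubble up: swap idx 4(52) with idx 1(44); swap idx 1(52) with idx 0(46)
Result: [52, 46, 39, 13, 44]


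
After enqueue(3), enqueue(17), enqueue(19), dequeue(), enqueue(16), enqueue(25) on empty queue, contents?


enqueue(3) -> [3]
enqueue(17) -> [3, 17]
enqueue(19) -> [3, 17, 19]
dequeue() returns 3 -> [17, 19]
enqueue(16) -> [17, 19, 16]
enqueue(25) -> [17, 19, 16, 25]
Final queue (front to back): [17, 19, 16, 25]


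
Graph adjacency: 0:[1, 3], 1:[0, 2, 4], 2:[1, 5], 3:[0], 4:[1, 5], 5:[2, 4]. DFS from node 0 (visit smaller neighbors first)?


DFS stack-based: start with [0]
Visit order: [0, 1, 2, 5, 4, 3]


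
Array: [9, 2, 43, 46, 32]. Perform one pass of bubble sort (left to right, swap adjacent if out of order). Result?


After one pass: [2, 9, 43, 32, 46]


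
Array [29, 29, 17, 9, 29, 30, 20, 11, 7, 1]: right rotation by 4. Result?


Right rotate by 4: [20, 11, 7, 1, 29, 29, 17, 9, 29, 30]


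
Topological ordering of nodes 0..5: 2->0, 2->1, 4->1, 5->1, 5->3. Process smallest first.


Kahn's algorithm, process smallest node first
Order: [2, 0, 4, 5, 1, 3]


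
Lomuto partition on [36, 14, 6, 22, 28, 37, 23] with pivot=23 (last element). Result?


Elements <= 23 go left of pivot.
Result: [14, 6, 22, 23, 28, 37, 36], pivot at index 3


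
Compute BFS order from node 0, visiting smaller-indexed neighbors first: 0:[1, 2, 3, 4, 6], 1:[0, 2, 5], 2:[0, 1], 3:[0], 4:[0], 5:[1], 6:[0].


BFS queue: start with [0]
Visit order: [0, 1, 2, 3, 4, 6, 5]


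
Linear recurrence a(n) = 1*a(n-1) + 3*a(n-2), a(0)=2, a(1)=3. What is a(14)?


Build bottom-up:
...a(12)=34578, a(13)=79587, a(14)=1*79587+3*34578=183321


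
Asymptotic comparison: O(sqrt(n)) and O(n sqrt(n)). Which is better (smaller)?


sublinear grows slower than n^1.5
O(sqrt(n)) is asymptotically smaller; O(n sqrt(n)) grows faster


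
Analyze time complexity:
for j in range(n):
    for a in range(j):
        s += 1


Per nesting level: O(n) * O(n) [triangular over j] = O(n^2)
Complexity: O(n^2)


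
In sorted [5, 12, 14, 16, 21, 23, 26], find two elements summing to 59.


Two pointers: lo=0, hi=6
No pair sums to 59


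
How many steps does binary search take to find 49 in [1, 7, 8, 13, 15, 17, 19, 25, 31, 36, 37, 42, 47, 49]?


Search for 49:
[0,13] mid=6 arr[6]=19
[7,13] mid=10 arr[10]=37
[11,13] mid=12 arr[12]=47
[13,13] mid=13 arr[13]=49
Total: 4 comparisons


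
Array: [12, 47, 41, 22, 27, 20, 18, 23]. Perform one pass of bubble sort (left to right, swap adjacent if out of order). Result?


After one pass: [12, 41, 22, 27, 20, 18, 23, 47]


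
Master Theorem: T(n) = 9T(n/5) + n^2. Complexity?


a=9, b=5, c=2. log_5(9)=1.365 < c=2. Case 3: O(n^c) = O(n^2)
Complexity: O(n^2)


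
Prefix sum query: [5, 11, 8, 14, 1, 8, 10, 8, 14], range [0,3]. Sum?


Prefix sums: [0, 5, 16, 24, 38, 39, 47, 57, 65, 79]
Sum[0..3] = prefix[4] - prefix[0] = 38 - 0 = 38


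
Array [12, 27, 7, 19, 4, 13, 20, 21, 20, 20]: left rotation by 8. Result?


Left rotate by 8: [20, 20, 12, 27, 7, 19, 4, 13, 20, 21]


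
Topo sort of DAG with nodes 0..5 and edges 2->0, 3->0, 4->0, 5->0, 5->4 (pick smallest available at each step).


Kahn's algorithm, process smallest node first
Order: [1, 2, 3, 5, 4, 0]


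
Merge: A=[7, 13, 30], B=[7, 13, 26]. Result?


Compare heads, take smaller each step.
Merged: [7, 7, 13, 13, 26, 30]


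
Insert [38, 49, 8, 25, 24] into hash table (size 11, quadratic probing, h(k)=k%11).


Insertions: 38->slot 5; 49->slot 6; 8->slot 8; 25->slot 3; 24->slot 2
Table: [None, None, 24, 25, None, 38, 49, None, 8, None, None]


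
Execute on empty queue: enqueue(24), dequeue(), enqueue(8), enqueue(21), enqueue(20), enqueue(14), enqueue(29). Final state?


enqueue(24) -> [24]
dequeue() returns 24 -> []
enqueue(8) -> [8]
enqueue(21) -> [8, 21]
enqueue(20) -> [8, 21, 20]
enqueue(14) -> [8, 21, 20, 14]
enqueue(29) -> [8, 21, 20, 14, 29]
Final queue (front to back): [8, 21, 20, 14, 29]


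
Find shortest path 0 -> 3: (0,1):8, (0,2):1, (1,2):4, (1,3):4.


Dijkstra from 0:
Distances: {0: 0, 1: 5, 2: 1, 3: 9}
Shortest distance to 3 = 9, path = [0, 2, 1, 3]


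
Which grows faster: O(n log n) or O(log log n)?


double-logarithmic grows slower than linearithmic
O(log log n) is asymptotically smaller; O(n log n) grows faster


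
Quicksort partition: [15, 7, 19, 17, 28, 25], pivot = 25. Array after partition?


Elements <= 25 go left of pivot.
Result: [15, 7, 19, 17, 25, 28], pivot at index 4


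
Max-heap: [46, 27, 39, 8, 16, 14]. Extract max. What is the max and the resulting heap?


Max = 46
Replace root with last, heapify down
Resulting heap: [39, 27, 14, 8, 16]


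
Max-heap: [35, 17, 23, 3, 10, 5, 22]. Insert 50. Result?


Append 50: [35, 17, 23, 3, 10, 5, 22, 50]
Bubble up: swap idx 7(50) with idx 3(3); swap idx 3(50) with idx 1(17); swap idx 1(50) with idx 0(35)
Result: [50, 35, 23, 17, 10, 5, 22, 3]


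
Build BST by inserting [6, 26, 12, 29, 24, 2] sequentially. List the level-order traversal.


Root = 6; build tree by BST insertion.
Level-Order traversal: [6, 2, 26, 12, 29, 24]


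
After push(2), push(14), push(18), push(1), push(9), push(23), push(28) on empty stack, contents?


push(2) -> [2]
push(14) -> [2, 14]
push(18) -> [2, 14, 18]
push(1) -> [2, 14, 18, 1]
push(9) -> [2, 14, 18, 1, 9]
push(23) -> [2, 14, 18, 1, 9, 23]
push(28) -> [2, 14, 18, 1, 9, 23, 28]
Final stack (bottom to top): [2, 14, 18, 1, 9, 23, 28]


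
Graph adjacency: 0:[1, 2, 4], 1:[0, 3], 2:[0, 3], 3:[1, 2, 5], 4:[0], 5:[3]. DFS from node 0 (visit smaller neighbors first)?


DFS stack-based: start with [0]
Visit order: [0, 1, 3, 2, 5, 4]


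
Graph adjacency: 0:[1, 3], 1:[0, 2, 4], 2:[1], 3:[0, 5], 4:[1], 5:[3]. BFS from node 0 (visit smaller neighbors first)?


BFS queue: start with [0]
Visit order: [0, 1, 3, 2, 4, 5]


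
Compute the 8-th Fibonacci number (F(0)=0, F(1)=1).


F(n)=F(n-1)+F(n-2)
...F(6)=8, F(7)=13, F(8)=21


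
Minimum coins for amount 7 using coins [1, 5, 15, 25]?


dp[0]=0; dp[i]=1+min(dp[i-c] for c in coins)
...dp[2]=2, dp[3]=3, dp[4]=4, dp[5]=1, dp[6]=2, dp[7]=3
Minimum coins for 7 = 3


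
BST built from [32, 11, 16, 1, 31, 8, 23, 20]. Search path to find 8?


BST root = 32
Search for 8: compare at each node
Path: [32, 11, 1, 8]


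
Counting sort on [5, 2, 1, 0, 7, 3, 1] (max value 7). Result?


Count array: [1, 2, 1, 1, 0, 1, 0, 1]
Reconstruct: [0, 1, 1, 2, 3, 5, 7]


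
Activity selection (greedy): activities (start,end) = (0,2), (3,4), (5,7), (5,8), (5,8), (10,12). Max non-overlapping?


Greedy: pick earliest-ending, then skip overlaps.
Selected (4 activities): [(0, 2), (3, 4), (5, 7), (10, 12)]


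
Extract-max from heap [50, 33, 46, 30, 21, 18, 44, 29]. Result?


Max = 50
Replace root with last, heapify down
Resulting heap: [46, 33, 44, 30, 21, 18, 29]


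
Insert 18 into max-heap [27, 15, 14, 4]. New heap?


Append 18: [27, 15, 14, 4, 18]
Bubble up: swap idx 4(18) with idx 1(15)
Result: [27, 18, 14, 4, 15]


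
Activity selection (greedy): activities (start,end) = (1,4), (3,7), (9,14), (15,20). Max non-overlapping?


Greedy: pick earliest-ending, then skip overlaps.
Selected (3 activities): [(1, 4), (9, 14), (15, 20)]


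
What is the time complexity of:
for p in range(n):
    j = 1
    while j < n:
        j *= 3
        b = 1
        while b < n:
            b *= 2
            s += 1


Per nesting level: O(n) * O(log n) * O(log n) = O(n (log n)^2)
Complexity: O(n (log n)^2)


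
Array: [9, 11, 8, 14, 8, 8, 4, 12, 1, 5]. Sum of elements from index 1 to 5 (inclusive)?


Prefix sums: [0, 9, 20, 28, 42, 50, 58, 62, 74, 75, 80]
Sum[1..5] = prefix[6] - prefix[1] = 58 - 9 = 49


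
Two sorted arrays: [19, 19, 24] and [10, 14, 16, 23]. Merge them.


Compare heads, take smaller each step.
Merged: [10, 14, 16, 19, 19, 23, 24]


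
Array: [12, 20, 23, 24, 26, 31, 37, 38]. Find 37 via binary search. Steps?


Search for 37:
[0,7] mid=3 arr[3]=24
[4,7] mid=5 arr[5]=31
[6,7] mid=6 arr[6]=37
Total: 3 comparisons


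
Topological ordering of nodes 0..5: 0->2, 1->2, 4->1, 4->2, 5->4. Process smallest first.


Kahn's algorithm, process smallest node first
Order: [0, 3, 5, 4, 1, 2]


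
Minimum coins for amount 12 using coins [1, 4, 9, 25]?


dp[0]=0; dp[i]=1+min(dp[i-c] for c in coins)
...dp[7]=4, dp[8]=2, dp[9]=1, dp[10]=2, dp[11]=3, dp[12]=3
Minimum coins for 12 = 3


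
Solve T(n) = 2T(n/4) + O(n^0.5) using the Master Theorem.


a=2, b=4, c=0.5. log_4(2)=0.5 = c=0.5. Case 2: O(n^c log n) = O(sqrt(n) log n)
Complexity: O(sqrt(n) log n)


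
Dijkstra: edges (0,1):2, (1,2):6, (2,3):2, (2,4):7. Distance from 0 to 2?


Dijkstra from 0:
Distances: {0: 0, 1: 2, 2: 8, 3: 10, 4: 15}
Shortest distance to 2 = 8, path = [0, 1, 2]


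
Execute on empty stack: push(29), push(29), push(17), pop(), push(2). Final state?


push(29) -> [29]
push(29) -> [29, 29]
push(17) -> [29, 29, 17]
pop() returns 17 -> [29, 29]
push(2) -> [29, 29, 2]
Final stack (bottom to top): [29, 29, 2]


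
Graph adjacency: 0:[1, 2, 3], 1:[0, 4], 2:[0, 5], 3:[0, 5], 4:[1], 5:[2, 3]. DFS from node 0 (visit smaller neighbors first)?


DFS stack-based: start with [0]
Visit order: [0, 1, 4, 2, 5, 3]


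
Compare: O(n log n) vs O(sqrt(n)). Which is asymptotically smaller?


sublinear grows slower than linearithmic
O(sqrt(n)) is asymptotically smaller; O(n log n) grows faster


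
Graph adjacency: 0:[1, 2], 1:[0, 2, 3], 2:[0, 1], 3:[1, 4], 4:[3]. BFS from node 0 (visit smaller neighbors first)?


BFS queue: start with [0]
Visit order: [0, 1, 2, 3, 4]


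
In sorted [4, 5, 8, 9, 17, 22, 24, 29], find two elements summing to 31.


Two pointers: lo=0, hi=7
Found pair: (9, 22) summing to 31


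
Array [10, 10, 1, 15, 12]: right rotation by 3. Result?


Right rotate by 3: [1, 15, 12, 10, 10]


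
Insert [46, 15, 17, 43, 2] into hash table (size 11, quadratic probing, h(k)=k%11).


Insertions: 46->slot 2; 15->slot 4; 17->slot 6; 43->slot 10; 2->slot 3
Table: [None, None, 46, 2, 15, None, 17, None, None, None, 43]


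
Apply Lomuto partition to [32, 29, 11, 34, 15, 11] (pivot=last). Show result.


Elements <= 11 go left of pivot.
Result: [11, 11, 32, 34, 15, 29], pivot at index 1


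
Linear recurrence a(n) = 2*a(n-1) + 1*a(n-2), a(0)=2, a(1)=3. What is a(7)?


Build bottom-up:
...a(5)=111, a(6)=268, a(7)=2*268+1*111=647


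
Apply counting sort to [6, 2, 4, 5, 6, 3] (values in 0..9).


Count array: [0, 0, 1, 1, 1, 1, 2, 0, 0, 0]
Reconstruct: [2, 3, 4, 5, 6, 6]


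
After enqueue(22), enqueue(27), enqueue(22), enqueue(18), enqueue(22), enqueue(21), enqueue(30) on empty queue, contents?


enqueue(22) -> [22]
enqueue(27) -> [22, 27]
enqueue(22) -> [22, 27, 22]
enqueue(18) -> [22, 27, 22, 18]
enqueue(22) -> [22, 27, 22, 18, 22]
enqueue(21) -> [22, 27, 22, 18, 22, 21]
enqueue(30) -> [22, 27, 22, 18, 22, 21, 30]
Final queue (front to back): [22, 27, 22, 18, 22, 21, 30]


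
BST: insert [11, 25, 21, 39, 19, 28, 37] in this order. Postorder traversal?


Root = 11; build tree by BST insertion.
Postorder traversal: [19, 21, 37, 28, 39, 25, 11]


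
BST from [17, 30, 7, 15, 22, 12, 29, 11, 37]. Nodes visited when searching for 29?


BST root = 17
Search for 29: compare at each node
Path: [17, 30, 22, 29]


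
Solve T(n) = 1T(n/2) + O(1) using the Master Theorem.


a=1, b=2, c=0. log_2(1)=0 = c=0. Case 2: O(n^c log n) = O(log n)
Complexity: O(log n)


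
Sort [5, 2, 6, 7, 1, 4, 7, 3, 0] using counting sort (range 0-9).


Count array: [1, 1, 1, 1, 1, 1, 1, 2, 0, 0]
Reconstruct: [0, 1, 2, 3, 4, 5, 6, 7, 7]


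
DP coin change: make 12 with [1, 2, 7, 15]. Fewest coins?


dp[0]=0; dp[i]=1+min(dp[i-c] for c in coins)
...dp[7]=1, dp[8]=2, dp[9]=2, dp[10]=3, dp[11]=3, dp[12]=4
Minimum coins for 12 = 4


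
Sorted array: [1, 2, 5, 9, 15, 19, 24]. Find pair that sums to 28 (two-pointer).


Two pointers: lo=0, hi=6
Found pair: (9, 19) summing to 28


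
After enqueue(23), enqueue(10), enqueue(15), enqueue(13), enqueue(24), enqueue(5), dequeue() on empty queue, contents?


enqueue(23) -> [23]
enqueue(10) -> [23, 10]
enqueue(15) -> [23, 10, 15]
enqueue(13) -> [23, 10, 15, 13]
enqueue(24) -> [23, 10, 15, 13, 24]
enqueue(5) -> [23, 10, 15, 13, 24, 5]
dequeue() returns 23 -> [10, 15, 13, 24, 5]
Final queue (front to back): [10, 15, 13, 24, 5]


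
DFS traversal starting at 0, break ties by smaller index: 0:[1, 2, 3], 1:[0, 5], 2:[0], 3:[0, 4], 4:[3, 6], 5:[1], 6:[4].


DFS stack-based: start with [0]
Visit order: [0, 1, 5, 2, 3, 4, 6]


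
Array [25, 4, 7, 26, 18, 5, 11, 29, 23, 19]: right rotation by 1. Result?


Right rotate by 1: [19, 25, 4, 7, 26, 18, 5, 11, 29, 23]


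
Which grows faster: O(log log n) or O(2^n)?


double-logarithmic grows slower than exponential
O(log log n) is asymptotically smaller; O(2^n) grows faster


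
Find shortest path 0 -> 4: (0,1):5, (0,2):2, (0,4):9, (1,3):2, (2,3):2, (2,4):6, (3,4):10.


Dijkstra from 0:
Distances: {0: 0, 1: 5, 2: 2, 3: 4, 4: 8}
Shortest distance to 4 = 8, path = [0, 2, 4]


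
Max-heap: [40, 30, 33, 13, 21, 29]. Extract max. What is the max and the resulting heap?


Max = 40
Replace root with last, heapify down
Resulting heap: [33, 30, 29, 13, 21]


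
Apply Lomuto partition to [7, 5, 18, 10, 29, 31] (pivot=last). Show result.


Elements <= 31 go left of pivot.
Result: [7, 5, 18, 10, 29, 31], pivot at index 5


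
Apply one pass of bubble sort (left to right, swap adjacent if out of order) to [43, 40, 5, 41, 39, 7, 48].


After one pass: [40, 5, 41, 39, 7, 43, 48]


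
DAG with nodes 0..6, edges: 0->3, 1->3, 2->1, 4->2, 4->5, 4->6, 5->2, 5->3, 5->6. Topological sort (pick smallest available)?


Kahn's algorithm, process smallest node first
Order: [0, 4, 5, 2, 1, 3, 6]


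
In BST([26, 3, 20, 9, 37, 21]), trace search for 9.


BST root = 26
Search for 9: compare at each node
Path: [26, 3, 20, 9]


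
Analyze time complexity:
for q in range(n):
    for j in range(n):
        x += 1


Per nesting level: O(n) * O(n) = O(n^2)
Complexity: O(n^2)


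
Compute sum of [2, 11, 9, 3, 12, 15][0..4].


Prefix sums: [0, 2, 13, 22, 25, 37, 52]
Sum[0..4] = prefix[5] - prefix[0] = 37 - 0 = 37


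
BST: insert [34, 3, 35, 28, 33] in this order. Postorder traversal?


Root = 34; build tree by BST insertion.
Postorder traversal: [33, 28, 3, 35, 34]


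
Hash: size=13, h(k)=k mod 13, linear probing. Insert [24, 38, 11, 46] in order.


Insertions: 24->slot 11; 38->slot 12; 11->slot 0; 46->slot 7
Table: [11, None, None, None, None, None, None, 46, None, None, None, 24, 38]


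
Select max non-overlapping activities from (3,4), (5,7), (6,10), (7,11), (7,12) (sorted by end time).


Greedy: pick earliest-ending, then skip overlaps.
Selected (3 activities): [(3, 4), (5, 7), (7, 11)]


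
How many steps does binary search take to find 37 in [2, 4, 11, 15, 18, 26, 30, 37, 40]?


Search for 37:
[0,8] mid=4 arr[4]=18
[5,8] mid=6 arr[6]=30
[7,8] mid=7 arr[7]=37
Total: 3 comparisons


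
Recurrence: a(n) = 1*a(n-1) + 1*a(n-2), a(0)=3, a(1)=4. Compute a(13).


Build bottom-up:
...a(11)=521, a(12)=843, a(13)=1*843+1*521=1364


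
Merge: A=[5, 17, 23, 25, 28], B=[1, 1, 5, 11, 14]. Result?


Compare heads, take smaller each step.
Merged: [1, 1, 5, 5, 11, 14, 17, 23, 25, 28]


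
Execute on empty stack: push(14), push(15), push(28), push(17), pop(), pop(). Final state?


push(14) -> [14]
push(15) -> [14, 15]
push(28) -> [14, 15, 28]
push(17) -> [14, 15, 28, 17]
pop() returns 17 -> [14, 15, 28]
pop() returns 28 -> [14, 15]
Final stack (bottom to top): [14, 15]


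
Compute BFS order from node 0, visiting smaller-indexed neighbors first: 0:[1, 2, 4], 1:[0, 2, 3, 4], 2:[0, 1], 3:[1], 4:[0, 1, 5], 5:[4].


BFS queue: start with [0]
Visit order: [0, 1, 2, 4, 3, 5]


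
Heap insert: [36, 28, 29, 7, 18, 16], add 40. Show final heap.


Append 40: [36, 28, 29, 7, 18, 16, 40]
Bubble up: swap idx 6(40) with idx 2(29); swap idx 2(40) with idx 0(36)
Result: [40, 28, 36, 7, 18, 16, 29]


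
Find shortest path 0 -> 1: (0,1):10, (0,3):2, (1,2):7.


Dijkstra from 0:
Distances: {0: 0, 1: 10, 2: 17, 3: 2}
Shortest distance to 1 = 10, path = [0, 1]


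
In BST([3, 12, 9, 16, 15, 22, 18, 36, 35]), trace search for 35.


BST root = 3
Search for 35: compare at each node
Path: [3, 12, 16, 22, 36, 35]


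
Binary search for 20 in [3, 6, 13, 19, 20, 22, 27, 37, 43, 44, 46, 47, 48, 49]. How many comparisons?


Search for 20:
[0,13] mid=6 arr[6]=27
[0,5] mid=2 arr[2]=13
[3,5] mid=4 arr[4]=20
Total: 3 comparisons


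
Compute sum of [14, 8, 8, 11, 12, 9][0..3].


Prefix sums: [0, 14, 22, 30, 41, 53, 62]
Sum[0..3] = prefix[4] - prefix[0] = 41 - 0 = 41


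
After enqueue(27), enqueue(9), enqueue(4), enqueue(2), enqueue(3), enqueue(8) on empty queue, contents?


enqueue(27) -> [27]
enqueue(9) -> [27, 9]
enqueue(4) -> [27, 9, 4]
enqueue(2) -> [27, 9, 4, 2]
enqueue(3) -> [27, 9, 4, 2, 3]
enqueue(8) -> [27, 9, 4, 2, 3, 8]
Final queue (front to back): [27, 9, 4, 2, 3, 8]


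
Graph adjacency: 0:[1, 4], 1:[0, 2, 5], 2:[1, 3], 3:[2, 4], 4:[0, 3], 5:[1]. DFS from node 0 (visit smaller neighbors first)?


DFS stack-based: start with [0]
Visit order: [0, 1, 2, 3, 4, 5]


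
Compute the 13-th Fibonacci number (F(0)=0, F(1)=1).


F(n)=F(n-1)+F(n-2)
...F(11)=89, F(12)=144, F(13)=233


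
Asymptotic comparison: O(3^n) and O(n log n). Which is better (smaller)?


linearithmic grows slower than exponential (base 3)
O(n log n) is asymptotically smaller; O(3^n) grows faster


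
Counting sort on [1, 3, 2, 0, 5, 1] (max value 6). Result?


Count array: [1, 2, 1, 1, 0, 1, 0]
Reconstruct: [0, 1, 1, 2, 3, 5]


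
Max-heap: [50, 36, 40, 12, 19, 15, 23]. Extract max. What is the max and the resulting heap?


Max = 50
Replace root with last, heapify down
Resulting heap: [40, 36, 23, 12, 19, 15]


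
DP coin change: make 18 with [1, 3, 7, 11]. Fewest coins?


dp[0]=0; dp[i]=1+min(dp[i-c] for c in coins)
...dp[13]=3, dp[14]=2, dp[15]=3, dp[16]=4, dp[17]=3, dp[18]=2
Minimum coins for 18 = 2


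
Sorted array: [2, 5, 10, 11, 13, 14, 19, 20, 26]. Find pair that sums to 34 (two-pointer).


Two pointers: lo=0, hi=8
Found pair: (14, 20) summing to 34


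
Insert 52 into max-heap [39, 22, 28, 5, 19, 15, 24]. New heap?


Append 52: [39, 22, 28, 5, 19, 15, 24, 52]
Bubble up: swap idx 7(52) with idx 3(5); swap idx 3(52) with idx 1(22); swap idx 1(52) with idx 0(39)
Result: [52, 39, 28, 22, 19, 15, 24, 5]


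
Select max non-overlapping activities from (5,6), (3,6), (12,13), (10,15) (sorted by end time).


Greedy: pick earliest-ending, then skip overlaps.
Selected (2 activities): [(5, 6), (12, 13)]


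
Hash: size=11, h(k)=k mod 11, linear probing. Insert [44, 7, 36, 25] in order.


Insertions: 44->slot 0; 7->slot 7; 36->slot 3; 25->slot 4
Table: [44, None, None, 36, 25, None, None, 7, None, None, None]


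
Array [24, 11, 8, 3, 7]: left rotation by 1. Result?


Left rotate by 1: [11, 8, 3, 7, 24]


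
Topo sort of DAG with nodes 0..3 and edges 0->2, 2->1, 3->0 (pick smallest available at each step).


Kahn's algorithm, process smallest node first
Order: [3, 0, 2, 1]


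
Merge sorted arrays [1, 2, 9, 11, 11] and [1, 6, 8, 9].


Compare heads, take smaller each step.
Merged: [1, 1, 2, 6, 8, 9, 9, 11, 11]


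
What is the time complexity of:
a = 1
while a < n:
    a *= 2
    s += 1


Per nesting level: O(log n) = O(log n)
Complexity: O(log n)


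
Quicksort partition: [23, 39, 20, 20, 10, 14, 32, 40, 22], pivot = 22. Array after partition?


Elements <= 22 go left of pivot.
Result: [20, 20, 10, 14, 22, 39, 32, 40, 23], pivot at index 4


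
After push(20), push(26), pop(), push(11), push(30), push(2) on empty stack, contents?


push(20) -> [20]
push(26) -> [20, 26]
pop() returns 26 -> [20]
push(11) -> [20, 11]
push(30) -> [20, 11, 30]
push(2) -> [20, 11, 30, 2]
Final stack (bottom to top): [20, 11, 30, 2]


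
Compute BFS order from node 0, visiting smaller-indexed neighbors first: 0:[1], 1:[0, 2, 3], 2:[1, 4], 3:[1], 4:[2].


BFS queue: start with [0]
Visit order: [0, 1, 2, 3, 4]


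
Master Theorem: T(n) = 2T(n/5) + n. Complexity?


a=2, b=5, c=1. log_5(2)=0.431 < c=1. Case 3: O(n^c) = O(n)
Complexity: O(n)


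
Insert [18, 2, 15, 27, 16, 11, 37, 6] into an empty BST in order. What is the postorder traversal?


Root = 18; build tree by BST insertion.
Postorder traversal: [6, 11, 16, 15, 2, 37, 27, 18]


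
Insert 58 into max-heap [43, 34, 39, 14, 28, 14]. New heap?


Append 58: [43, 34, 39, 14, 28, 14, 58]
Bubble up: swap idx 6(58) with idx 2(39); swap idx 2(58) with idx 0(43)
Result: [58, 34, 43, 14, 28, 14, 39]


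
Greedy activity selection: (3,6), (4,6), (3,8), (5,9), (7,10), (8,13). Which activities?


Greedy: pick earliest-ending, then skip overlaps.
Selected (2 activities): [(3, 6), (7, 10)]


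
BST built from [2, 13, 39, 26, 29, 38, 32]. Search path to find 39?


BST root = 2
Search for 39: compare at each node
Path: [2, 13, 39]


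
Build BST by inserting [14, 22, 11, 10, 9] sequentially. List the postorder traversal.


Root = 14; build tree by BST insertion.
Postorder traversal: [9, 10, 11, 22, 14]


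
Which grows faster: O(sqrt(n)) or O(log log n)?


double-logarithmic grows slower than sublinear
O(log log n) is asymptotically smaller; O(sqrt(n)) grows faster


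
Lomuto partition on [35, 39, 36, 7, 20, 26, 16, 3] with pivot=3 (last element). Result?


Elements <= 3 go left of pivot.
Result: [3, 39, 36, 7, 20, 26, 16, 35], pivot at index 0


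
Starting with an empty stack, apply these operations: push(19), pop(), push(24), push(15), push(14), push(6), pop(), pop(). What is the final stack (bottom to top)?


push(19) -> [19]
pop() returns 19 -> []
push(24) -> [24]
push(15) -> [24, 15]
push(14) -> [24, 15, 14]
push(6) -> [24, 15, 14, 6]
pop() returns 6 -> [24, 15, 14]
pop() returns 14 -> [24, 15]
Final stack (bottom to top): [24, 15]


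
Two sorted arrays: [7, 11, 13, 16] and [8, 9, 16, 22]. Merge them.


Compare heads, take smaller each step.
Merged: [7, 8, 9, 11, 13, 16, 16, 22]


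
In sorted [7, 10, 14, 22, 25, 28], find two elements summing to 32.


Two pointers: lo=0, hi=5
Found pair: (7, 25) summing to 32


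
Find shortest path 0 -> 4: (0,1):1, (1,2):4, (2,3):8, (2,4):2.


Dijkstra from 0:
Distances: {0: 0, 1: 1, 2: 5, 3: 13, 4: 7}
Shortest distance to 4 = 7, path = [0, 1, 2, 4]


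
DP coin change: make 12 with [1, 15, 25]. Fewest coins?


dp[0]=0; dp[i]=1+min(dp[i-c] for c in coins)
...dp[7]=7, dp[8]=8, dp[9]=9, dp[10]=10, dp[11]=11, dp[12]=12
Minimum coins for 12 = 12


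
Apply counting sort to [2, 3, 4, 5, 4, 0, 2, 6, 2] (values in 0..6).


Count array: [1, 0, 3, 1, 2, 1, 1]
Reconstruct: [0, 2, 2, 2, 3, 4, 4, 5, 6]


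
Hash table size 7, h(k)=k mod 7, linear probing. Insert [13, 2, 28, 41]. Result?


Insertions: 13->slot 6; 2->slot 2; 28->slot 0; 41->slot 1
Table: [28, 41, 2, None, None, None, 13]


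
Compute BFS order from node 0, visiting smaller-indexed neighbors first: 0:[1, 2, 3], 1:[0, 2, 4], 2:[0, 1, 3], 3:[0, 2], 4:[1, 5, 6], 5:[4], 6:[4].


BFS queue: start with [0]
Visit order: [0, 1, 2, 3, 4, 5, 6]


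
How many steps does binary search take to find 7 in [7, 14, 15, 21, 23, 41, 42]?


Search for 7:
[0,6] mid=3 arr[3]=21
[0,2] mid=1 arr[1]=14
[0,0] mid=0 arr[0]=7
Total: 3 comparisons


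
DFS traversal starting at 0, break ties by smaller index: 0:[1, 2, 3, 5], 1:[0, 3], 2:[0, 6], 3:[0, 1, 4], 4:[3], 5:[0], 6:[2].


DFS stack-based: start with [0]
Visit order: [0, 1, 3, 4, 2, 6, 5]


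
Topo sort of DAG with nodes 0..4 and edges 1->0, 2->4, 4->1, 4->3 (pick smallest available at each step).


Kahn's algorithm, process smallest node first
Order: [2, 4, 1, 0, 3]


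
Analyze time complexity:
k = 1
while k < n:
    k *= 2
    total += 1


Per nesting level: O(log n) = O(log n)
Complexity: O(log n)


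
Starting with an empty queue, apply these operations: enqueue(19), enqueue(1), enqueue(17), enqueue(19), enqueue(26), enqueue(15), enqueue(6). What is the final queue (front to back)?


enqueue(19) -> [19]
enqueue(1) -> [19, 1]
enqueue(17) -> [19, 1, 17]
enqueue(19) -> [19, 1, 17, 19]
enqueue(26) -> [19, 1, 17, 19, 26]
enqueue(15) -> [19, 1, 17, 19, 26, 15]
enqueue(6) -> [19, 1, 17, 19, 26, 15, 6]
Final queue (front to back): [19, 1, 17, 19, 26, 15, 6]


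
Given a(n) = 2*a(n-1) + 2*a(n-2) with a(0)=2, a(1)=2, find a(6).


Build bottom-up:
...a(4)=56, a(5)=152, a(6)=2*152+2*56=416


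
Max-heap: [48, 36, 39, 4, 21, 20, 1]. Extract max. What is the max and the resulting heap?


Max = 48
Replace root with last, heapify down
Resulting heap: [39, 36, 20, 4, 21, 1]


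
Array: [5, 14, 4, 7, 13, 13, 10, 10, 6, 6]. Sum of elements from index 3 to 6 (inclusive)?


Prefix sums: [0, 5, 19, 23, 30, 43, 56, 66, 76, 82, 88]
Sum[3..6] = prefix[7] - prefix[3] = 66 - 23 = 43


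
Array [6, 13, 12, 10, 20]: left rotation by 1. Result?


Left rotate by 1: [13, 12, 10, 20, 6]


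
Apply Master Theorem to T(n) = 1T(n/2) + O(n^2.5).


a=1, b=2, c=2.5. log_2(1)=0 < c=2.5. Case 3: O(n^c) = O(n^2.500)
Complexity: O(n^2.500)


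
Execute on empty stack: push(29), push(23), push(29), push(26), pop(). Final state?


push(29) -> [29]
push(23) -> [29, 23]
push(29) -> [29, 23, 29]
push(26) -> [29, 23, 29, 26]
pop() returns 26 -> [29, 23, 29]
Final stack (bottom to top): [29, 23, 29]


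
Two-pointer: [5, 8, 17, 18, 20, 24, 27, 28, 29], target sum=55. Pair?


Two pointers: lo=0, hi=8
Found pair: (27, 28) summing to 55


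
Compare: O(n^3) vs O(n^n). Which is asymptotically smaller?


cubic grows slower than n^n
O(n^3) is asymptotically smaller; O(n^n) grows faster


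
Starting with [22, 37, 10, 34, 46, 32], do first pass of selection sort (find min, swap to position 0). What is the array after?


After one pass: [10, 37, 22, 34, 46, 32]


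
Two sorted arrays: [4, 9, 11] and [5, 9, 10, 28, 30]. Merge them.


Compare heads, take smaller each step.
Merged: [4, 5, 9, 9, 10, 11, 28, 30]


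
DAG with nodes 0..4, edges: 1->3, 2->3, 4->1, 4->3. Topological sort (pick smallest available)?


Kahn's algorithm, process smallest node first
Order: [0, 2, 4, 1, 3]


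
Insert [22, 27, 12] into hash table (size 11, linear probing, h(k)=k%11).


Insertions: 22->slot 0; 27->slot 5; 12->slot 1
Table: [22, 12, None, None, None, 27, None, None, None, None, None]


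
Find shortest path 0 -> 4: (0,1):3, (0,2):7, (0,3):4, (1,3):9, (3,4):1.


Dijkstra from 0:
Distances: {0: 0, 1: 3, 2: 7, 3: 4, 4: 5}
Shortest distance to 4 = 5, path = [0, 3, 4]


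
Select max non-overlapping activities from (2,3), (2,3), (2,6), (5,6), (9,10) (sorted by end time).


Greedy: pick earliest-ending, then skip overlaps.
Selected (3 activities): [(2, 3), (5, 6), (9, 10)]


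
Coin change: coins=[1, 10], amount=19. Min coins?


dp[0]=0; dp[i]=1+min(dp[i-c] for c in coins)
...dp[14]=5, dp[15]=6, dp[16]=7, dp[17]=8, dp[18]=9, dp[19]=10
Minimum coins for 19 = 10


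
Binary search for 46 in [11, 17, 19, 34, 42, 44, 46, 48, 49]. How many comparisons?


Search for 46:
[0,8] mid=4 arr[4]=42
[5,8] mid=6 arr[6]=46
Total: 2 comparisons


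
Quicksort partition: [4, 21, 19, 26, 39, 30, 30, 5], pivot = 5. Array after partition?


Elements <= 5 go left of pivot.
Result: [4, 5, 19, 26, 39, 30, 30, 21], pivot at index 1


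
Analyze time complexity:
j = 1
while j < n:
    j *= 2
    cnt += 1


Per nesting level: O(log n) = O(log n)
Complexity: O(log n)


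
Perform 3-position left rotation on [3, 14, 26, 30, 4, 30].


Left rotate by 3: [30, 4, 30, 3, 14, 26]


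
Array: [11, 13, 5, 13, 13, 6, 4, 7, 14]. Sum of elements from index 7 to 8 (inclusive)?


Prefix sums: [0, 11, 24, 29, 42, 55, 61, 65, 72, 86]
Sum[7..8] = prefix[9] - prefix[7] = 86 - 65 = 21


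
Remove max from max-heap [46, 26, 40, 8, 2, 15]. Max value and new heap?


Max = 46
Replace root with last, heapify down
Resulting heap: [40, 26, 15, 8, 2]


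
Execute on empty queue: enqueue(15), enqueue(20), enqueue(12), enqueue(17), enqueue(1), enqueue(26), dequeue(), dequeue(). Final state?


enqueue(15) -> [15]
enqueue(20) -> [15, 20]
enqueue(12) -> [15, 20, 12]
enqueue(17) -> [15, 20, 12, 17]
enqueue(1) -> [15, 20, 12, 17, 1]
enqueue(26) -> [15, 20, 12, 17, 1, 26]
dequeue() returns 15 -> [20, 12, 17, 1, 26]
dequeue() returns 20 -> [12, 17, 1, 26]
Final queue (front to back): [12, 17, 1, 26]


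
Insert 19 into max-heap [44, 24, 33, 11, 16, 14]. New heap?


Append 19: [44, 24, 33, 11, 16, 14, 19]
Bubble up: no swaps needed
Result: [44, 24, 33, 11, 16, 14, 19]


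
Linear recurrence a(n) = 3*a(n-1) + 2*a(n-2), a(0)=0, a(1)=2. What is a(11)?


Build bottom-up:
...a(9)=44726, a(10)=159294, a(11)=3*159294+2*44726=567334


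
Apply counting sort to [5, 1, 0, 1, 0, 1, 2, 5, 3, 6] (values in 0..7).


Count array: [2, 3, 1, 1, 0, 2, 1, 0]
Reconstruct: [0, 0, 1, 1, 1, 2, 3, 5, 5, 6]


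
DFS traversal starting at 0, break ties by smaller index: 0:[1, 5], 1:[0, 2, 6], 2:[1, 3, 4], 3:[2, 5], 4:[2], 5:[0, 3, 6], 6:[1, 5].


DFS stack-based: start with [0]
Visit order: [0, 1, 2, 3, 5, 6, 4]


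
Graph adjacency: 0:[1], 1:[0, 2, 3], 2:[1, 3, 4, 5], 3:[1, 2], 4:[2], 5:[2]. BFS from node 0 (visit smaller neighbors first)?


BFS queue: start with [0]
Visit order: [0, 1, 2, 3, 4, 5]


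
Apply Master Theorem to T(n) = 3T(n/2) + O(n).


a=3, b=2, c=1. log_2(3)=1.585 > c=1. Case 1: O(n^log_b(a)) = O(n^1.585)
Complexity: O(n^1.585)


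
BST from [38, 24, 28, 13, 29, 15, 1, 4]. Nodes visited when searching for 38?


BST root = 38
Search for 38: compare at each node
Path: [38]


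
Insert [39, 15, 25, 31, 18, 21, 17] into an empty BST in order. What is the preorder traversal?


Root = 39; build tree by BST insertion.
Preorder traversal: [39, 15, 25, 18, 17, 21, 31]


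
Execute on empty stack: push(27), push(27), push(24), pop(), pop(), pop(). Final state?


push(27) -> [27]
push(27) -> [27, 27]
push(24) -> [27, 27, 24]
pop() returns 24 -> [27, 27]
pop() returns 27 -> [27]
pop() returns 27 -> []
Final stack (bottom to top): []


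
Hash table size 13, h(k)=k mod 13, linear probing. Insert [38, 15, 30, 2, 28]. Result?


Insertions: 38->slot 12; 15->slot 2; 30->slot 4; 2->slot 3; 28->slot 5
Table: [None, None, 15, 2, 30, 28, None, None, None, None, None, None, 38]


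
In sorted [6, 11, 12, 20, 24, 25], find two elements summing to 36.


Two pointers: lo=0, hi=5
Found pair: (11, 25) summing to 36


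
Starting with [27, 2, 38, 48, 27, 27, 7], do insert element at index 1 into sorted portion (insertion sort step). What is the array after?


After one pass: [2, 27, 38, 48, 27, 27, 7]


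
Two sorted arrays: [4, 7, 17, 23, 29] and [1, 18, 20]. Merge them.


Compare heads, take smaller each step.
Merged: [1, 4, 7, 17, 18, 20, 23, 29]


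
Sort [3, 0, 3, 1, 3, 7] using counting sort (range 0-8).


Count array: [1, 1, 0, 3, 0, 0, 0, 1, 0]
Reconstruct: [0, 1, 3, 3, 3, 7]


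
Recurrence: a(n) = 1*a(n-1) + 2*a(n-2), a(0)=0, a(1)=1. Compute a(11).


Build bottom-up:
...a(9)=171, a(10)=341, a(11)=1*341+2*171=683


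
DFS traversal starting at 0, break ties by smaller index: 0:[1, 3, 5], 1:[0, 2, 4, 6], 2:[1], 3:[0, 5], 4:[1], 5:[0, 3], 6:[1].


DFS stack-based: start with [0]
Visit order: [0, 1, 2, 4, 6, 3, 5]


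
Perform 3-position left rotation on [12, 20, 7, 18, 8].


Left rotate by 3: [18, 8, 12, 20, 7]


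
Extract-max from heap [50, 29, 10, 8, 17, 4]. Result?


Max = 50
Replace root with last, heapify down
Resulting heap: [29, 17, 10, 8, 4]


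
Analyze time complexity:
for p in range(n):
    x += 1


Per nesting level: O(n) = O(n)
Complexity: O(n)


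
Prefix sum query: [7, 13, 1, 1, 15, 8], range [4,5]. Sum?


Prefix sums: [0, 7, 20, 21, 22, 37, 45]
Sum[4..5] = prefix[6] - prefix[4] = 45 - 22 = 23


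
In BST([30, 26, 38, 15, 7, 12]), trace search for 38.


BST root = 30
Search for 38: compare at each node
Path: [30, 38]


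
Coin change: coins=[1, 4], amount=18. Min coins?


dp[0]=0; dp[i]=1+min(dp[i-c] for c in coins)
...dp[13]=4, dp[14]=5, dp[15]=6, dp[16]=4, dp[17]=5, dp[18]=6
Minimum coins for 18 = 6


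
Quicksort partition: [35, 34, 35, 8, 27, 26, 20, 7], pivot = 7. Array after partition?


Elements <= 7 go left of pivot.
Result: [7, 34, 35, 8, 27, 26, 20, 35], pivot at index 0


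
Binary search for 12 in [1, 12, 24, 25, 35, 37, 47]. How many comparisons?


Search for 12:
[0,6] mid=3 arr[3]=25
[0,2] mid=1 arr[1]=12
Total: 2 comparisons


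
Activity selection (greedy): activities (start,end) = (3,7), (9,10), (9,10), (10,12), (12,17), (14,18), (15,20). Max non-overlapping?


Greedy: pick earliest-ending, then skip overlaps.
Selected (4 activities): [(3, 7), (9, 10), (10, 12), (12, 17)]


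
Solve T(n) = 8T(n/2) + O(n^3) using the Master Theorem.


a=8, b=2, c=3. log_2(8)=3 = c=3. Case 2: O(n^c log n) = O(n^3 log n)
Complexity: O(n^3 log n)


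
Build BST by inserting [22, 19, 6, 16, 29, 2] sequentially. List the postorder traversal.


Root = 22; build tree by BST insertion.
Postorder traversal: [2, 16, 6, 19, 29, 22]


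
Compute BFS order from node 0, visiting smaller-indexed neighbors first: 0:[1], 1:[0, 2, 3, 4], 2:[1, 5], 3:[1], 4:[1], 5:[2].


BFS queue: start with [0]
Visit order: [0, 1, 2, 3, 4, 5]


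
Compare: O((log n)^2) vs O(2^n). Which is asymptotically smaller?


polylogarithmic grows slower than exponential
O((log n)^2) is asymptotically smaller; O(2^n) grows faster


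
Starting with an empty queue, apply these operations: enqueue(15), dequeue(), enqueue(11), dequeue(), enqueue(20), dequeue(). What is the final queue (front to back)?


enqueue(15) -> [15]
dequeue() returns 15 -> []
enqueue(11) -> [11]
dequeue() returns 11 -> []
enqueue(20) -> [20]
dequeue() returns 20 -> []
Final queue (front to back): []


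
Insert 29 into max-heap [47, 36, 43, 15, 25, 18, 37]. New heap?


Append 29: [47, 36, 43, 15, 25, 18, 37, 29]
Bubble up: swap idx 7(29) with idx 3(15)
Result: [47, 36, 43, 29, 25, 18, 37, 15]


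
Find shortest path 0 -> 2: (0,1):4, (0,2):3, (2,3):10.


Dijkstra from 0:
Distances: {0: 0, 1: 4, 2: 3, 3: 13}
Shortest distance to 2 = 3, path = [0, 2]


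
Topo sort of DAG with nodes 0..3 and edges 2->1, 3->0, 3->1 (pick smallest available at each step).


Kahn's algorithm, process smallest node first
Order: [2, 3, 0, 1]


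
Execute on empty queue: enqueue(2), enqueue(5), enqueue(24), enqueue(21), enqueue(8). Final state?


enqueue(2) -> [2]
enqueue(5) -> [2, 5]
enqueue(24) -> [2, 5, 24]
enqueue(21) -> [2, 5, 24, 21]
enqueue(8) -> [2, 5, 24, 21, 8]
Final queue (front to back): [2, 5, 24, 21, 8]


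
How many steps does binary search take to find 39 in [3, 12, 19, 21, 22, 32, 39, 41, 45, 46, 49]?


Search for 39:
[0,10] mid=5 arr[5]=32
[6,10] mid=8 arr[8]=45
[6,7] mid=6 arr[6]=39
Total: 3 comparisons


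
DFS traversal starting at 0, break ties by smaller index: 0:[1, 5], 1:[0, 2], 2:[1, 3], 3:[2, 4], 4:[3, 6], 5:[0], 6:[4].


DFS stack-based: start with [0]
Visit order: [0, 1, 2, 3, 4, 6, 5]


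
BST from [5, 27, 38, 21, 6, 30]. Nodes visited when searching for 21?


BST root = 5
Search for 21: compare at each node
Path: [5, 27, 21]


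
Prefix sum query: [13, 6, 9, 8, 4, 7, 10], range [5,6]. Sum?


Prefix sums: [0, 13, 19, 28, 36, 40, 47, 57]
Sum[5..6] = prefix[7] - prefix[5] = 57 - 40 = 17


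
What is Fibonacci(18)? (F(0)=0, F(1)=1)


F(n)=F(n-1)+F(n-2)
...F(16)=987, F(17)=1597, F(18)=2584


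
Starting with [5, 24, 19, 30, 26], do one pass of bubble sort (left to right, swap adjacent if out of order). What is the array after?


After one pass: [5, 19, 24, 26, 30]


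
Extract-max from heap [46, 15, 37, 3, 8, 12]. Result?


Max = 46
Replace root with last, heapify down
Resulting heap: [37, 15, 12, 3, 8]


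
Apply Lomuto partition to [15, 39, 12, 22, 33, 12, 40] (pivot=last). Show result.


Elements <= 40 go left of pivot.
Result: [15, 39, 12, 22, 33, 12, 40], pivot at index 6


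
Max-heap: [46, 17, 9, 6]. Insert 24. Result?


Append 24: [46, 17, 9, 6, 24]
Bubble up: swap idx 4(24) with idx 1(17)
Result: [46, 24, 9, 6, 17]


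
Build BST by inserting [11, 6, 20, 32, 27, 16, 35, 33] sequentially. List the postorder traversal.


Root = 11; build tree by BST insertion.
Postorder traversal: [6, 16, 27, 33, 35, 32, 20, 11]


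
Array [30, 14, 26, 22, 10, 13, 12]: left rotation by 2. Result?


Left rotate by 2: [26, 22, 10, 13, 12, 30, 14]


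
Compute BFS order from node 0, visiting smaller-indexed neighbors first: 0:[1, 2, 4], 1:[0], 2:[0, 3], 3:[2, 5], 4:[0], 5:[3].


BFS queue: start with [0]
Visit order: [0, 1, 2, 4, 3, 5]


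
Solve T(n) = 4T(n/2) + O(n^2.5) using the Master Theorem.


a=4, b=2, c=2.5. log_2(4)=2 < c=2.5. Case 3: O(n^c) = O(n^2.500)
Complexity: O(n^2.500)


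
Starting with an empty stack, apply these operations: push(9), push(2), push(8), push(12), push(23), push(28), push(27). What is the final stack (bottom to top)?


push(9) -> [9]
push(2) -> [9, 2]
push(8) -> [9, 2, 8]
push(12) -> [9, 2, 8, 12]
push(23) -> [9, 2, 8, 12, 23]
push(28) -> [9, 2, 8, 12, 23, 28]
push(27) -> [9, 2, 8, 12, 23, 28, 27]
Final stack (bottom to top): [9, 2, 8, 12, 23, 28, 27]


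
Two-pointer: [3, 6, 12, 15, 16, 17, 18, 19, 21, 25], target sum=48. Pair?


Two pointers: lo=0, hi=9
No pair sums to 48


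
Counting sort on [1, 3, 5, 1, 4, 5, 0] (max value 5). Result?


Count array: [1, 2, 0, 1, 1, 2]
Reconstruct: [0, 1, 1, 3, 4, 5, 5]
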